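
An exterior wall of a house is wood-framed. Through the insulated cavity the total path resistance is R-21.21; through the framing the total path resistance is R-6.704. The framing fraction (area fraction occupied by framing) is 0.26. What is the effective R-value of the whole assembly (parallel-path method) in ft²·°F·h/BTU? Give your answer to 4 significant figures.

13.57 ft²·°F·h/BTU

U_eff = 0.74/21.21 + 0.26/6.704 = 0.034889 + 0.038783 = 0.073672
R_eff = 1/U_eff = 13.574 ft²·°F·h/BTU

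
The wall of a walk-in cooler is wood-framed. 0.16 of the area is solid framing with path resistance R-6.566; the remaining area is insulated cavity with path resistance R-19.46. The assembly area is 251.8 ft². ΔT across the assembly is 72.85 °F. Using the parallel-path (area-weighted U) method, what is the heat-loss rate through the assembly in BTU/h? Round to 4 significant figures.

U_eff = 0.84/19.46 + 0.16/6.566 = 0.043165 + 0.024368 = 0.067533
R_eff = 1/U_eff = 14.807 ft²·°F·h/BTU
Q = 251.8 × 72.85 / 14.807 = 1238.8 BTU/h

1239 BTU/h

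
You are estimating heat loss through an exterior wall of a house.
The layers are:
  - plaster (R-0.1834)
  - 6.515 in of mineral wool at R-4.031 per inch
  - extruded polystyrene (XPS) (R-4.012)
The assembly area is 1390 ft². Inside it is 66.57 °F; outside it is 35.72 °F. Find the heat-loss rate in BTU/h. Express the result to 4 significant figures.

6.515 × 4.031 = 26.262
R_total = 0.1834 + 26.262 + 4.012 = 30.457 ft²·°F·h/BTU
Q = A·ΔT/R = 1390 × (66.57 − 35.72) / 30.457 = 1407.9 BTU/h

1408 BTU/h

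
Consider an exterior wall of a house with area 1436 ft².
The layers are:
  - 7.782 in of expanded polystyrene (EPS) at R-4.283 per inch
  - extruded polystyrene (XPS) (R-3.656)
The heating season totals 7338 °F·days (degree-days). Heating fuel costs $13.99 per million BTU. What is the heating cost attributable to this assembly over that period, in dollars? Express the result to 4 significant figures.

7.782 × 4.283 = 33.33
R_total = 33.33 + 3.656 = 36.986 ft²·°F·h/BTU
E = A × HDD × 24 / R = 1436 × 7338 × 24 / 36.986 = 6837600 BTU
Cost = 6837600/10⁶ × 13.99 = $95.658

95.66 dollars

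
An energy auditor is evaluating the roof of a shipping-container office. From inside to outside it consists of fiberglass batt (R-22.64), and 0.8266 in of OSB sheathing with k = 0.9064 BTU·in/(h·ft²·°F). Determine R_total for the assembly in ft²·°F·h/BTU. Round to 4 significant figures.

0.8266/0.9064 = 0.91196
R_total = 22.64 + 0.91196 = 23.552 ft²·°F·h/BTU

23.55 ft²·°F·h/BTU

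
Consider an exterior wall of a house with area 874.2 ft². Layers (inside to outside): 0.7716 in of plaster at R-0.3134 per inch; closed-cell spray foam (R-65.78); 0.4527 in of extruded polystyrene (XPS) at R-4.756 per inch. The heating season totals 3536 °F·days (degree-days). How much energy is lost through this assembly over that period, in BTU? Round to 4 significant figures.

0.7716 × 0.3134 = 0.24182
0.4527 × 4.756 = 2.153
R_total = 0.24182 + 65.78 + 2.153 = 68.175 ft²·°F·h/BTU
E = A × HDD × 24 / R = 874.2 × 3536 × 24 / 68.175 = 1088200 BTU

1088000 BTU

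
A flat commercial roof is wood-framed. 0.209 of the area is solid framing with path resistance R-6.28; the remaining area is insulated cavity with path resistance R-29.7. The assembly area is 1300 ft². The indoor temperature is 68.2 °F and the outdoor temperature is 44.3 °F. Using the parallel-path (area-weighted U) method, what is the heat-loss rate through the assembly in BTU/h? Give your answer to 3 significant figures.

U_eff = 0.791/29.7 + 0.209/6.28 = 0.02663 + 0.03328 = 0.05991
R_eff = 1/U_eff = 16.69 ft²·°F·h/BTU
Q = 1300 × (68.2 − 44.3) / 16.69 = 1862 BTU/h

1860 BTU/h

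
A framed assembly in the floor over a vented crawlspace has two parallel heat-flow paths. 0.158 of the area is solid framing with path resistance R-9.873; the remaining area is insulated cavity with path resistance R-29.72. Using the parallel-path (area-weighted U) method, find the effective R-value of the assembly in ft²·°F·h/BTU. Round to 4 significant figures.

U_eff = 0.842/29.72 + 0.158/9.873 = 0.028331 + 0.016003 = 0.044334
R_eff = 1/U_eff = 22.556 ft²·°F·h/BTU

22.56 ft²·°F·h/BTU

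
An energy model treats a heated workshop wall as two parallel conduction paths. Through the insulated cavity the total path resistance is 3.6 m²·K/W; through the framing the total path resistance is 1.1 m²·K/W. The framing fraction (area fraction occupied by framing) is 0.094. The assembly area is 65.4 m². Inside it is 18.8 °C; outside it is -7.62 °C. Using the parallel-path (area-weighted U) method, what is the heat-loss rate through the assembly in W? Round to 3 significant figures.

583 W

U_eff = 0.906/3.6 + 0.094/1.1 = 0.2517 + 0.08545 = 0.3371
R_eff = 1/U_eff = 2.966 m²·K/W
Q = 65.4 × (18.8 − (-7.62)) / 2.966 = 582.5 W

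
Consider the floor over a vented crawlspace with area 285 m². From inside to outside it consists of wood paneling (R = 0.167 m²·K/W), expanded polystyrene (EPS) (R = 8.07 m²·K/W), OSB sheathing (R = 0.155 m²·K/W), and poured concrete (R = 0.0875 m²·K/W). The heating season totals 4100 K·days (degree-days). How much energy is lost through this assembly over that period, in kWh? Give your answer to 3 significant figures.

R_total = 0.167 + 8.07 + 0.155 + 0.0875 = 8.479 m²·K/W
E = A × HDD × 24 / R / 1000 = 285 × 4100 × 24 / 8.479 / 1000 = 3307 kWh

3310 kWh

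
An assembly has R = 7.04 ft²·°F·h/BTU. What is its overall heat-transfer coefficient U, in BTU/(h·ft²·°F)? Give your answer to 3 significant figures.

0.142 BTU/(h·ft²·°F)

U = 1/R = 1/7.04 = 0.142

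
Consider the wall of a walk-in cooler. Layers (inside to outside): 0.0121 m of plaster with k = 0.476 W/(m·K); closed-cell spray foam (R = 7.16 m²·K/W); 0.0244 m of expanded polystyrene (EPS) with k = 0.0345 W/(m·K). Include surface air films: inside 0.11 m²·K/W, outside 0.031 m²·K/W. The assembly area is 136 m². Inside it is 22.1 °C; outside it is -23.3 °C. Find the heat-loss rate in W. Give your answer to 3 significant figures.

769 W

0.0121/0.476 = 0.02542
0.0244/0.0345 = 0.7072
R_total = 0.11 + 0.02542 + 7.16 + 0.7072 + 0.031 = 8.034 m²·K/W
Q = A·ΔT/R = 136 × (22.1 − (-23.3)) / 8.034 = 768.6 W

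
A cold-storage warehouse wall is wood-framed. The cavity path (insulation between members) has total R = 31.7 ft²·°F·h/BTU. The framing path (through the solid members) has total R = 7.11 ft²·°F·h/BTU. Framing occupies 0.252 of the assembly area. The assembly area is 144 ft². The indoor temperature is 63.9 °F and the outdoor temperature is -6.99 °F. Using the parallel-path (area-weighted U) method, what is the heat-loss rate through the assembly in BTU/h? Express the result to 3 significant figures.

603 BTU/h

U_eff = 0.748/31.7 + 0.252/7.11 = 0.0236 + 0.03544 = 0.05904
R_eff = 1/U_eff = 16.94 ft²·°F·h/BTU
Q = 144 × (63.9 − (-6.99)) / 16.94 = 602.7 BTU/h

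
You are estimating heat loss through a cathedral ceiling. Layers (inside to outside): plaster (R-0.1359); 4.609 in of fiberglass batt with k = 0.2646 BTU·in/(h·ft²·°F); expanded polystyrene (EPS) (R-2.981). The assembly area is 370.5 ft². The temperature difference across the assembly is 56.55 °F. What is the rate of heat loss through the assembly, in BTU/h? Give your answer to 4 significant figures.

4.609/0.2646 = 17.419
R_total = 0.1359 + 17.419 + 2.981 = 20.536 ft²·°F·h/BTU
Q = A·ΔT/R = 370.5 × 56.55 / 20.536 = 1020.3 BTU/h

1020 BTU/h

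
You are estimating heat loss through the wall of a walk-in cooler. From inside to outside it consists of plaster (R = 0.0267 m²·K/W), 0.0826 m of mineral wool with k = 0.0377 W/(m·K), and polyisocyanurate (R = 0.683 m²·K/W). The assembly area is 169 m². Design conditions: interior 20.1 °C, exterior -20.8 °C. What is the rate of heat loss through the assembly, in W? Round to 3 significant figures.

0.0826/0.0377 = 2.191
R_total = 0.0267 + 2.191 + 0.683 = 2.901 m²·K/W
Q = A·ΔT/R = 169 × (20.1 − (-20.8)) / 2.901 = 2383 W

2380 W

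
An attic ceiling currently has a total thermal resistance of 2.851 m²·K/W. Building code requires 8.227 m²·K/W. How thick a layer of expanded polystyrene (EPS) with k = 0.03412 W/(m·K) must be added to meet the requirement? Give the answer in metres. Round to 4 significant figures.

0.1834 m

ΔR = 8.227 − 2.851 = 5.376 m²·K/W
L = ΔR × k = 5.376 × 0.03412 = 0.18343 m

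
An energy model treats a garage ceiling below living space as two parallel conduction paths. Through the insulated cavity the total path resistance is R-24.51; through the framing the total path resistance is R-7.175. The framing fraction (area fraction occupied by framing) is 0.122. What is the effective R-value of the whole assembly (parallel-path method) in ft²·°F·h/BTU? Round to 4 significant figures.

U_eff = 0.878/24.51 + 0.122/7.175 = 0.035822 + 0.017003 = 0.052826
R_eff = 1/U_eff = 18.93 ft²·°F·h/BTU

18.93 ft²·°F·h/BTU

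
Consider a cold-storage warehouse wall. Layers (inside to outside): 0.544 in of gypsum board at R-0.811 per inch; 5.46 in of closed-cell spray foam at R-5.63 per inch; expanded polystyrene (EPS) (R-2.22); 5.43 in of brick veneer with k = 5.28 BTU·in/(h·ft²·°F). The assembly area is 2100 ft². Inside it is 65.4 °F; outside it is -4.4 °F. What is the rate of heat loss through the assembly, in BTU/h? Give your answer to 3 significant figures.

4260 BTU/h

0.544 × 0.811 = 0.4412
5.46 × 5.63 = 30.74
5.43/5.28 = 1.028
R_total = 0.4412 + 30.74 + 2.22 + 1.028 = 34.43 ft²·°F·h/BTU
Q = A·ΔT/R = 2100 × (65.4 − (-4.4)) / 34.43 = 4257 BTU/h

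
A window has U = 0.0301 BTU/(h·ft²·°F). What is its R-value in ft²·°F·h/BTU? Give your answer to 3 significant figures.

33.2 ft²·°F·h/BTU

R = 1/U = 1/0.0301 = 33.22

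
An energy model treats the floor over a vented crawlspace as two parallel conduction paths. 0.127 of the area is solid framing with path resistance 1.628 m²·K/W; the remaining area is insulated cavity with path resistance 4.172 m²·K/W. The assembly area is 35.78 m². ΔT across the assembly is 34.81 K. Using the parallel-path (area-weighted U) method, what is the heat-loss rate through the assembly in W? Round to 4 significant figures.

357.8 W

U_eff = 0.873/4.172 + 0.127/1.628 = 0.20925 + 0.07801 = 0.28726
R_eff = 1/U_eff = 3.4811 m²·K/W
Q = 35.78 × 34.81 / 3.4811 = 357.79 W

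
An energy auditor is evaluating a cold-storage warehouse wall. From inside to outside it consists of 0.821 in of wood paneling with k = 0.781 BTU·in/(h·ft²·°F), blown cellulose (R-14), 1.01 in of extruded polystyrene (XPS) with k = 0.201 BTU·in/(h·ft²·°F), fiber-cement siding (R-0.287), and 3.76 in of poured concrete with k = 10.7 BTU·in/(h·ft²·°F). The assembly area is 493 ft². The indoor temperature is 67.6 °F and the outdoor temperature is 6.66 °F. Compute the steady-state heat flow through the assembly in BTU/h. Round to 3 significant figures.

1450 BTU/h

0.821/0.781 = 1.051
1.01/0.201 = 5.025
3.76/10.7 = 0.3514
R_total = 1.051 + 14 + 5.025 + 0.287 + 0.3514 = 20.71 ft²·°F·h/BTU
Q = A·ΔT/R = 493 × (67.6 − 6.66) / 20.71 = 1450 BTU/h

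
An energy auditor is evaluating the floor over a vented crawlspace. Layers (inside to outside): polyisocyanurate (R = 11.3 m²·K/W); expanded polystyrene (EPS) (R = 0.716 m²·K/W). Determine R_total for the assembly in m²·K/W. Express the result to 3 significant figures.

R_total = 11.3 + 0.716 = 12.02 m²·K/W

12.0 m²·K/W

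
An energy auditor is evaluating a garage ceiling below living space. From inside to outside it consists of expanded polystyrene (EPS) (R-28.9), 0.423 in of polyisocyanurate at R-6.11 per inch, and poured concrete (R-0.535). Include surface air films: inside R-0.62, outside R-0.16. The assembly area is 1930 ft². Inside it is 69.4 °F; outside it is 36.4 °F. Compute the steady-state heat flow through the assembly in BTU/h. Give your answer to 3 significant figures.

0.423 × 6.11 = 2.585
R_total = 0.62 + 28.9 + 2.585 + 0.535 + 0.16 = 32.8 ft²·°F·h/BTU
Q = A·ΔT/R = 1930 × (69.4 − 36.4) / 32.8 = 1942 BTU/h

1940 BTU/h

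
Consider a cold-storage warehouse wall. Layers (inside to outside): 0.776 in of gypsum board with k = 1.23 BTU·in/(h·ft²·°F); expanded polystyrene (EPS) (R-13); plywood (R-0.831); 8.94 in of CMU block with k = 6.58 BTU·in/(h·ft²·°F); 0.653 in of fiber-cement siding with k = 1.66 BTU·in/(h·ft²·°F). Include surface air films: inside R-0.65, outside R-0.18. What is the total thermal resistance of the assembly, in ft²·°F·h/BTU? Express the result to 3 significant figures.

17.0 ft²·°F·h/BTU

0.776/1.23 = 0.6309
8.94/6.58 = 1.359
0.653/1.66 = 0.3934
R_total = 0.65 + 0.6309 + 13 + 0.831 + 1.359 + 0.3934 + 0.18 = 17.04 ft²·°F·h/BTU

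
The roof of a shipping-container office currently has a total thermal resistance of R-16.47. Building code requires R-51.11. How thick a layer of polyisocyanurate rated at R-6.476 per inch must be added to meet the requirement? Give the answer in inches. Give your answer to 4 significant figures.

ΔR = 51.11 − 16.47 = 34.64 ft²·°F·h/BTU
L = ΔR / (R/in) = 34.64/6.476 = 5.349 in

5.349 in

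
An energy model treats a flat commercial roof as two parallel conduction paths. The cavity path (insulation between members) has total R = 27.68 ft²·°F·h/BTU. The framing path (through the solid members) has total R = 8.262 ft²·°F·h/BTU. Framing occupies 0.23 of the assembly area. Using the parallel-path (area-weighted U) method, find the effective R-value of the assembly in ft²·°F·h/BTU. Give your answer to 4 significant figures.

U_eff = 0.77/27.68 + 0.23/8.262 = 0.027818 + 0.027838 = 0.055656
R_eff = 1/U_eff = 17.967 ft²·°F·h/BTU

17.97 ft²·°F·h/BTU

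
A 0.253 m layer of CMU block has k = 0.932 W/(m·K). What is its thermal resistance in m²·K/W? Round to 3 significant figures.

0.271 m²·K/W

R = L/k = 0.253/0.932 = 0.2715 m²·K/W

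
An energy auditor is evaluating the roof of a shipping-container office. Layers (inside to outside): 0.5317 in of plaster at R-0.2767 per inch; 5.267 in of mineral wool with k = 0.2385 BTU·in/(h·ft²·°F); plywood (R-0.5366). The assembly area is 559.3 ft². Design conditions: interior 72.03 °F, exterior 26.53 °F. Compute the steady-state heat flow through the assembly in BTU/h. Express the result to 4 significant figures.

0.5317 × 0.2767 = 0.14712
5.267/0.2385 = 22.084
R_total = 0.14712 + 22.084 + 0.5366 = 22.768 ft²·°F·h/BTU
Q = A·ΔT/R = 559.3 × (72.03 − 26.53) / 22.768 = 1117.7 BTU/h

1118 BTU/h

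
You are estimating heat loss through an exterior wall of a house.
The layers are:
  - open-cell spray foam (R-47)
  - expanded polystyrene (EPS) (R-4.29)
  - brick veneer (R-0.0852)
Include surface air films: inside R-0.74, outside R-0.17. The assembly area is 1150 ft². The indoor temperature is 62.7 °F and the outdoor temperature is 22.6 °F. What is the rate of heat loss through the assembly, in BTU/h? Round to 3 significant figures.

R_total = 0.74 + 47 + 4.29 + 0.0852 + 0.17 = 52.29 ft²·°F·h/BTU
Q = A·ΔT/R = 1150 × (62.7 − 22.6) / 52.29 = 882 BTU/h

882 BTU/h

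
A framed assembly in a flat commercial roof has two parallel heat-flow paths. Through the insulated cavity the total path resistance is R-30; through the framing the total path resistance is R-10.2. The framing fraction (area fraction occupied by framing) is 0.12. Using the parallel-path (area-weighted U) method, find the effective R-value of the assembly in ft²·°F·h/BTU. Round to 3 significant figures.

U_eff = 0.88/30 + 0.12/10.2 = 0.02933 + 0.01176 = 0.0411
R_eff = 1/U_eff = 24.33 ft²·°F·h/BTU

24.3 ft²·°F·h/BTU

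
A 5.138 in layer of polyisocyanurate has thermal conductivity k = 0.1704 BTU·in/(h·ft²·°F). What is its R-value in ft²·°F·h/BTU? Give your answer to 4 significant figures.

30.15 ft²·°F·h/BTU

R = L/k = 5.138/0.1704 = 30.153 ft²·°F·h/BTU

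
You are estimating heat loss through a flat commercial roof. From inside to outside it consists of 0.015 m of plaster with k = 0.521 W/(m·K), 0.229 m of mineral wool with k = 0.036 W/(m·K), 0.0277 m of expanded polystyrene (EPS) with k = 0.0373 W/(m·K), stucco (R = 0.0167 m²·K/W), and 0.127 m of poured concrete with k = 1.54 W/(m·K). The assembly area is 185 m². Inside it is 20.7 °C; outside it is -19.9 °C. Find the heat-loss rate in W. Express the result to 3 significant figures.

0.015/0.521 = 0.02879
0.229/0.036 = 6.361
0.0277/0.0373 = 0.7426
0.127/1.54 = 0.08247
R_total = 0.02879 + 6.361 + 0.7426 + 0.0167 + 0.08247 = 7.232 m²·K/W
Q = A·ΔT/R = 185 × (20.7 − (-19.9)) / 7.232 = 1039 W

1040 W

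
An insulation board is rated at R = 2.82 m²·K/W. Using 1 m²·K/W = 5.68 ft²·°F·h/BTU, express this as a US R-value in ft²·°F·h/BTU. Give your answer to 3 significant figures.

16.0 ft²·°F·h/BTU

R_US = 2.82 × 5.68 = 16.02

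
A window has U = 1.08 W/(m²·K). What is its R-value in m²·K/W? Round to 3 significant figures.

R = 1/U = 1/1.08 = 0.9259

0.926 m²·K/W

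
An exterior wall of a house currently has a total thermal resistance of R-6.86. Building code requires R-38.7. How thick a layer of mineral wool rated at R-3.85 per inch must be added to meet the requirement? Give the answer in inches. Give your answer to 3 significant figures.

8.27 in

ΔR = 38.7 − 6.86 = 31.84 ft²·°F·h/BTU
L = ΔR / (R/in) = 31.84/3.85 = 8.27 in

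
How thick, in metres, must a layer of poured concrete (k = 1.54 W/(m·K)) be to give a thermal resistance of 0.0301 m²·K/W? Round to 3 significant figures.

0.0464 m

L = R·k = 0.0301 × 1.54 = 0.04635 m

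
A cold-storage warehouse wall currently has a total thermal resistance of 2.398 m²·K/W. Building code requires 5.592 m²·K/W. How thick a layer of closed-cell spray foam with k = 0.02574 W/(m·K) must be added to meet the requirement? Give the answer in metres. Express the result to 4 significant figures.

ΔR = 5.592 − 2.398 = 3.194 m²·K/W
L = ΔR × k = 3.194 × 0.02574 = 0.082214 m

0.08221 m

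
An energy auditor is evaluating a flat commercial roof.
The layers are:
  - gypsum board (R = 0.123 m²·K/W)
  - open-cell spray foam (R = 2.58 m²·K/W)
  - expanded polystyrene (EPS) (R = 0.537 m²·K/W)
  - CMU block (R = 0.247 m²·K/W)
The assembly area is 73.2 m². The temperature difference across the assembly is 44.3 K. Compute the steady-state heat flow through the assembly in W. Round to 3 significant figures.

R_total = 0.123 + 2.58 + 0.537 + 0.247 = 3.487 m²·K/W
Q = A·ΔT/R = 73.2 × 44.3 / 3.487 = 930 W

930 W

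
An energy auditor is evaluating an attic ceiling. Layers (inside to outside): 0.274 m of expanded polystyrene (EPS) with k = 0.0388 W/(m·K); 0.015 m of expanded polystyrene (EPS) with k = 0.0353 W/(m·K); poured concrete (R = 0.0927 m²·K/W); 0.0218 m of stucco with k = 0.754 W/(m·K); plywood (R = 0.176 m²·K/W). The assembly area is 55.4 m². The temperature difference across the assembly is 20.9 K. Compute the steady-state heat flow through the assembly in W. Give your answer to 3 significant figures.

149 W

0.274/0.0388 = 7.062
0.015/0.0353 = 0.4249
0.0218/0.754 = 0.02891
R_total = 7.062 + 0.4249 + 0.0927 + 0.02891 + 0.176 = 7.784 m²·K/W
Q = A·ΔT/R = 55.4 × 20.9 / 7.784 = 148.7 W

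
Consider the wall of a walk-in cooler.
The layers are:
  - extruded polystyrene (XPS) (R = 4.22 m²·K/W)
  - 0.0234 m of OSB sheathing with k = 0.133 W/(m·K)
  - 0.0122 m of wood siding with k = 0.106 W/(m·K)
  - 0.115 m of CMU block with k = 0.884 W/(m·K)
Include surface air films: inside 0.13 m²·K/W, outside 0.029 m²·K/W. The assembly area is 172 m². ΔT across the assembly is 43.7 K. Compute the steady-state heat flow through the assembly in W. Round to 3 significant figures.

1570 W

0.0234/0.133 = 0.1759
0.0122/0.106 = 0.1151
0.115/0.884 = 0.1301
R_total = 0.13 + 4.22 + 0.1759 + 0.1151 + 0.1301 + 0.029 = 4.8 m²·K/W
Q = A·ΔT/R = 172 × 43.7 / 4.8 = 1566 W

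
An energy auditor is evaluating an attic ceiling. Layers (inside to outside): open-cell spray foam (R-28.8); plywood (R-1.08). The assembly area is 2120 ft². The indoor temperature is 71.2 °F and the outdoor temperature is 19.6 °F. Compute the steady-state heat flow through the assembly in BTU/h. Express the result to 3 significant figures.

3660 BTU/h

R_total = 28.8 + 1.08 = 29.88 ft²·°F·h/BTU
Q = A·ΔT/R = 2120 × (71.2 − 19.6) / 29.88 = 3661 BTU/h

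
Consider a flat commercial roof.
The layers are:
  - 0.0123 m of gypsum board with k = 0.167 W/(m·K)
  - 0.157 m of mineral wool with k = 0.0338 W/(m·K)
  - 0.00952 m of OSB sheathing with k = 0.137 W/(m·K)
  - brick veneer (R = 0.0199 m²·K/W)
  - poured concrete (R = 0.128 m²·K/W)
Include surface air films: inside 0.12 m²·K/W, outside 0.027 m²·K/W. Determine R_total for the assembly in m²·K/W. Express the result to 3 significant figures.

5.08 m²·K/W

0.0123/0.167 = 0.07365
0.157/0.0338 = 4.645
0.00952/0.137 = 0.06949
R_total = 0.12 + 0.07365 + 4.645 + 0.06949 + 0.0199 + 0.128 + 0.027 = 5.083 m²·K/W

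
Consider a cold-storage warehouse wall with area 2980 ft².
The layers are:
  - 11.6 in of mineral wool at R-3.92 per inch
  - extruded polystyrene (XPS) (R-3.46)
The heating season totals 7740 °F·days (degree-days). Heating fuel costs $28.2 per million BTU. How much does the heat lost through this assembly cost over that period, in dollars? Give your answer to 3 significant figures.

11.6 × 3.92 = 45.47
R_total = 45.47 + 3.46 = 48.93 ft²·°F·h/BTU
E = A × HDD × 24 / R = 2980 × 7740 × 24 / 48.93 = 11310000 BTU
Cost = 11310000/10⁶ × 28.2 = $319

319 dollars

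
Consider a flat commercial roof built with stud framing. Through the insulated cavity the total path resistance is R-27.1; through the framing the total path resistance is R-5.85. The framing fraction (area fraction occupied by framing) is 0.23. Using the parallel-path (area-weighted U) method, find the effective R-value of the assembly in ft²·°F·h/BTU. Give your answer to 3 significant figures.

14.8 ft²·°F·h/BTU

U_eff = 0.77/27.1 + 0.23/5.85 = 0.02841 + 0.03932 = 0.06773
R_eff = 1/U_eff = 14.76 ft²·°F·h/BTU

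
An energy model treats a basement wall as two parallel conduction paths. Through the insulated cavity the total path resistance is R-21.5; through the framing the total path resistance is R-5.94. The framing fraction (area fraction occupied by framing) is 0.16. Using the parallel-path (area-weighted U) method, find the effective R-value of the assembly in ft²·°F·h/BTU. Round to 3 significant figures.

15.2 ft²·°F·h/BTU

U_eff = 0.84/21.5 + 0.16/5.94 = 0.03907 + 0.02694 = 0.06601
R_eff = 1/U_eff = 15.15 ft²·°F·h/BTU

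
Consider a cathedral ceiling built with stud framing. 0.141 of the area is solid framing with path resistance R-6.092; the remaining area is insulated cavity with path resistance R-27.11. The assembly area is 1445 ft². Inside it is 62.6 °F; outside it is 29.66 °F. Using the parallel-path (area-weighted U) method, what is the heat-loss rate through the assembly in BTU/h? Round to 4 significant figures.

2610 BTU/h

U_eff = 0.859/27.11 + 0.141/6.092 = 0.031686 + 0.023145 = 0.054831
R_eff = 1/U_eff = 18.238 ft²·°F·h/BTU
Q = 1445 × (62.6 − 29.66) / 18.238 = 2609.9 BTU/h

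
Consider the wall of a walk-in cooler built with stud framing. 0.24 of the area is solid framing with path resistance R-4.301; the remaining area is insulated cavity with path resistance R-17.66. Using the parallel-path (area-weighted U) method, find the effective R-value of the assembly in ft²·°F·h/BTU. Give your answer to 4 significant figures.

U_eff = 0.76/17.66 + 0.24/4.301 = 0.043035 + 0.055801 = 0.098836
R_eff = 1/U_eff = 10.118 ft²·°F·h/BTU

10.12 ft²·°F·h/BTU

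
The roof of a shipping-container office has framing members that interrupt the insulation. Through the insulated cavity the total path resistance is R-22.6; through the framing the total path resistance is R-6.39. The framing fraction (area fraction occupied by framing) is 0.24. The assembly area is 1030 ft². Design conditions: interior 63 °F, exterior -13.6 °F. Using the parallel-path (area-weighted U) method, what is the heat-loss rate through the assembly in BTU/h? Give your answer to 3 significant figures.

5620 BTU/h

U_eff = 0.76/22.6 + 0.24/6.39 = 0.03363 + 0.03756 = 0.07119
R_eff = 1/U_eff = 14.05 ft²·°F·h/BTU
Q = 1030 × (63 − (-13.6)) / 14.05 = 5617 BTU/h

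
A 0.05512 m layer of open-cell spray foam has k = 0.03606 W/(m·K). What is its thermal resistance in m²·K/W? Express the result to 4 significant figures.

1.529 m²·K/W

R = L/k = 0.05512/0.03606 = 1.5286 m²·K/W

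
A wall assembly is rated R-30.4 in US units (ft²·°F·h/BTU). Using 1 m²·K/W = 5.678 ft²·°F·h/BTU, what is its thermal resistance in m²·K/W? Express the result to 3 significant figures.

R_SI = 30.4/5.678 = 5.354

5.35 m²·K/W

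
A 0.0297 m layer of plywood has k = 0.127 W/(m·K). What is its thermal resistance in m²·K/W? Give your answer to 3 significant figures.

0.234 m²·K/W

R = L/k = 0.0297/0.127 = 0.2339 m²·K/W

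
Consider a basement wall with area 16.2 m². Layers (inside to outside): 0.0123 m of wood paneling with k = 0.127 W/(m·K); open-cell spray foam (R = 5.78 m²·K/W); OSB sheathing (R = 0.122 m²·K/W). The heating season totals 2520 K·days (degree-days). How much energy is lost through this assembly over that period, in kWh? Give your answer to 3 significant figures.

0.0123/0.127 = 0.09685
R_total = 0.09685 + 5.78 + 0.122 = 5.999 m²·K/W
E = A × HDD × 24 / R / 1000 = 16.2 × 2520 × 24 / 5.999 / 1000 = 163.3 kWh

163 kWh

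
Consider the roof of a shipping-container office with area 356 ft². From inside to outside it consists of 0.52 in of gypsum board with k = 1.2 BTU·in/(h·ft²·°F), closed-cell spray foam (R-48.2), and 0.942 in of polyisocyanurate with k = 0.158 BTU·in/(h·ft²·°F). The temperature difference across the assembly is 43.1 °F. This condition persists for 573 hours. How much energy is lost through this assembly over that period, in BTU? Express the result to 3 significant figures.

0.52/1.2 = 0.4333
0.942/0.158 = 5.962
R_total = 0.4333 + 48.2 + 5.962 = 54.6 ft²·°F·h/BTU
Q = 356 × 43.1 / 54.6 = 281 BTU/h
E = 281 × 573 = 161000 BTU

161000 BTU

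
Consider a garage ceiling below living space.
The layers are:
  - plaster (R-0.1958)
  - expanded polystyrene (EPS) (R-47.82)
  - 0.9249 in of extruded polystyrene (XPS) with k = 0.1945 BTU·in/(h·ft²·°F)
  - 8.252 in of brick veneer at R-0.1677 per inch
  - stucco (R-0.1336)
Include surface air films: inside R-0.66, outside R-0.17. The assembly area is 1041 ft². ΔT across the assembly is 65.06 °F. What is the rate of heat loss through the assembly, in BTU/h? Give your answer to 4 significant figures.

1229 BTU/h

0.9249/0.1945 = 4.7553
8.252 × 0.1677 = 1.3839
R_total = 0.66 + 0.1958 + 47.82 + 4.7553 + 1.3839 + 0.1336 + 0.17 = 55.119 ft²·°F·h/BTU
Q = A·ΔT/R = 1041 × 65.06 / 55.119 = 1228.8 BTU/h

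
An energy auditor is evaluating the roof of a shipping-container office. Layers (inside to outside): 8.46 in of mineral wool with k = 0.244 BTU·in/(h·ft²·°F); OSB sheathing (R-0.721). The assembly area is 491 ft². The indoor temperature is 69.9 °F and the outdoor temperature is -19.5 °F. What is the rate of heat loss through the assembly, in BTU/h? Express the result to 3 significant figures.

8.46/0.244 = 34.67
R_total = 34.67 + 0.721 = 35.39 ft²·°F·h/BTU
Q = A·ΔT/R = 491 × (69.9 − (-19.5)) / 35.39 = 1240 BTU/h

1240 BTU/h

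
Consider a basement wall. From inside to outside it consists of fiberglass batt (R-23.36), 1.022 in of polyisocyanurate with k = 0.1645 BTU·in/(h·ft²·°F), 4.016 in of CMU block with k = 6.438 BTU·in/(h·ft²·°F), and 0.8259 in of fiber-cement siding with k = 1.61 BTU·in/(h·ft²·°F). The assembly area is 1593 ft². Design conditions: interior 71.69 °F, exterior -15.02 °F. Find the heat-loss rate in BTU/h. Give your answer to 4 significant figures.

1.022/0.1645 = 6.2128
4.016/6.438 = 0.6238
0.8259/1.61 = 0.51298
R_total = 23.36 + 6.2128 + 0.6238 + 0.51298 = 30.71 ft²·°F·h/BTU
Q = A·ΔT/R = 1593 × (71.69 − (-15.02)) / 30.71 = 4497.9 BTU/h

4498 BTU/h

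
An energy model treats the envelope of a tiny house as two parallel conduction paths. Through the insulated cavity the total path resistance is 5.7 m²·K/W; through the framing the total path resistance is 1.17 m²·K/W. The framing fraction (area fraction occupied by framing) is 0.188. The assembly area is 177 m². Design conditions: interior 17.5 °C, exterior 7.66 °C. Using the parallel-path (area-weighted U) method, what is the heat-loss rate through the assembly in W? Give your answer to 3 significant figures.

U_eff = 0.812/5.7 + 0.188/1.17 = 0.1425 + 0.1607 = 0.3031
R_eff = 1/U_eff = 3.299 m²·K/W
Q = 177 × (17.5 − 7.66) / 3.299 = 528 W

528 W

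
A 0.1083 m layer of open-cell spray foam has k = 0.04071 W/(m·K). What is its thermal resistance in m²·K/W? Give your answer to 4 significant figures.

R = L/k = 0.1083/0.04071 = 2.6603 m²·K/W

2.660 m²·K/W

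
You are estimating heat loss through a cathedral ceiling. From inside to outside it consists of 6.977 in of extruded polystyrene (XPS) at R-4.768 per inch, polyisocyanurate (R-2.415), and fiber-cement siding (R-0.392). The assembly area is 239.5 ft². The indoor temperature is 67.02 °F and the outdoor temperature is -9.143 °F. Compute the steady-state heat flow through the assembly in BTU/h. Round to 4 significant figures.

6.977 × 4.768 = 33.266
R_total = 33.266 + 2.415 + 0.392 = 36.073 ft²·°F·h/BTU
Q = A·ΔT/R = 239.5 × (67.02 − (-9.143)) / 36.073 = 505.67 BTU/h

505.7 BTU/h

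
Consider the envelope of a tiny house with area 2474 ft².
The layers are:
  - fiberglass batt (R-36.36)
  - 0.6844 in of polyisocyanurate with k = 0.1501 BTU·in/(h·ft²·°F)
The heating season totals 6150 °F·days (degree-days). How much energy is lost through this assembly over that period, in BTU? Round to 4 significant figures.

0.6844/0.1501 = 4.5596
R_total = 36.36 + 4.5596 = 40.92 ft²·°F·h/BTU
E = A × HDD × 24 / R = 2474 × 6150 × 24 / 40.92 = 8923900 BTU

8924000 BTU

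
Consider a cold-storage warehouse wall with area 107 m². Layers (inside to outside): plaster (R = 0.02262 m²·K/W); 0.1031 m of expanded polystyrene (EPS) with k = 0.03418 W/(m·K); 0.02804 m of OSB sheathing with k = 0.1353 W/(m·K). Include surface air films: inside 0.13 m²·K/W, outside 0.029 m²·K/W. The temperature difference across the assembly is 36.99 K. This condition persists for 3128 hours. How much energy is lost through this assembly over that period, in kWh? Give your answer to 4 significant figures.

0.1031/0.03418 = 3.0164
0.02804/0.1353 = 0.20724
R_total = 0.13 + 0.02262 + 3.0164 + 0.20724 + 0.029 = 3.4052 m²·K/W
Q = 107 × 36.99 / 3.4052 = 1162.3 W
E = 1162.3 W × 3128 h / 1000 = 3635.7 kWh

3636 kWh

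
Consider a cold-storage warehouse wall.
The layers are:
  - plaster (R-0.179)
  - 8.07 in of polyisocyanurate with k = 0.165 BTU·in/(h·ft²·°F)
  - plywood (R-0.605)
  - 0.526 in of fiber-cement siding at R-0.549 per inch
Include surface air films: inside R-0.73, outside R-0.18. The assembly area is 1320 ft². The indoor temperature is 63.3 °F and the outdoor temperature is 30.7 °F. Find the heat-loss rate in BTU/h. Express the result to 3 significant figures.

8.07/0.165 = 48.91
0.526 × 0.549 = 0.2888
R_total = 0.73 + 0.179 + 48.91 + 0.605 + 0.2888 + 0.18 = 50.89 ft²·°F·h/BTU
Q = A·ΔT/R = 1320 × (63.3 − 30.7) / 50.89 = 845.6 BTU/h

846 BTU/h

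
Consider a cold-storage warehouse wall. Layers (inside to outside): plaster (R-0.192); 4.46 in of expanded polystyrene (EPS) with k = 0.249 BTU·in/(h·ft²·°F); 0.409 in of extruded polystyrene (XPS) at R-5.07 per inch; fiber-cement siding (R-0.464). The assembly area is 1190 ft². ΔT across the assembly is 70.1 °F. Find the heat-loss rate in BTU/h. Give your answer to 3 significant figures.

4040 BTU/h

4.46/0.249 = 17.91
0.409 × 5.07 = 2.074
R_total = 0.192 + 17.91 + 2.074 + 0.464 = 20.64 ft²·°F·h/BTU
Q = A·ΔT/R = 1190 × 70.1 / 20.64 = 4041 BTU/h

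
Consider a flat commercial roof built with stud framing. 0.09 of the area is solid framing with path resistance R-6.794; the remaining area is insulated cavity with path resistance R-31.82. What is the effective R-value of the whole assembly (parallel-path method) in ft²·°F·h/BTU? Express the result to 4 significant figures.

U_eff = 0.91/31.82 + 0.09/6.794 = 0.028598 + 0.013247 = 0.041845
R_eff = 1/U_eff = 23.898 ft²·°F·h/BTU

23.90 ft²·°F·h/BTU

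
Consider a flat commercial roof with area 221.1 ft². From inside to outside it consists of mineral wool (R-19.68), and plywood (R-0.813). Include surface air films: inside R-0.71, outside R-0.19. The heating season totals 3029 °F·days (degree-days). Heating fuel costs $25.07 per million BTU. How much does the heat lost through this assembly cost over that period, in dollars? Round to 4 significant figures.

18.84 dollars

R_total = 0.71 + 19.68 + 0.813 + 0.19 = 21.393 ft²·°F·h/BTU
E = A × HDD × 24 / R = 221.1 × 3029 × 24 / 21.393 = 751320 BTU
Cost = 751320/10⁶ × 25.07 = $18.836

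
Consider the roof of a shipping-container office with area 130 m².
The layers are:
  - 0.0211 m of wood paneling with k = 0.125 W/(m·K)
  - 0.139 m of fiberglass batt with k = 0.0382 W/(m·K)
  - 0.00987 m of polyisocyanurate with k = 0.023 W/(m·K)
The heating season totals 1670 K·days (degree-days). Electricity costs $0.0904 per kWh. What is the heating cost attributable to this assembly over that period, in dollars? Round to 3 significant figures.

0.0211/0.125 = 0.1688
0.139/0.0382 = 3.639
0.00987/0.023 = 0.4291
R_total = 0.1688 + 3.639 + 0.4291 = 4.237 m²·K/W
E = A × HDD × 24 / R / 1000 = 130 × 1670 × 24 / 4.237 / 1000 = 1230 kWh
Cost = 1230 × 0.0904 = $111.2

111 dollars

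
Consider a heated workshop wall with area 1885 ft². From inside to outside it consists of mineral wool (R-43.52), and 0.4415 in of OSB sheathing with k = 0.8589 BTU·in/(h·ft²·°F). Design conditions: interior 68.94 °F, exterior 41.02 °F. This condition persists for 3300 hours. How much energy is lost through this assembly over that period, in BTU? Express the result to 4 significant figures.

3944000 BTU

0.4415/0.8589 = 0.51403
R_total = 43.52 + 0.51403 = 44.034 ft²·°F·h/BTU
Q = 1885 × (68.94 − 41.02) / 44.034 = 1195.2 BTU/h
E = 1195.2 × 3300 = 3944100 BTU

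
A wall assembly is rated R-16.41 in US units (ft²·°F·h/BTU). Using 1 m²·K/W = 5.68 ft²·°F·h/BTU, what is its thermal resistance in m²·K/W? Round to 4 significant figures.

R_SI = 16.41/5.68 = 2.8891

2.889 m²·K/W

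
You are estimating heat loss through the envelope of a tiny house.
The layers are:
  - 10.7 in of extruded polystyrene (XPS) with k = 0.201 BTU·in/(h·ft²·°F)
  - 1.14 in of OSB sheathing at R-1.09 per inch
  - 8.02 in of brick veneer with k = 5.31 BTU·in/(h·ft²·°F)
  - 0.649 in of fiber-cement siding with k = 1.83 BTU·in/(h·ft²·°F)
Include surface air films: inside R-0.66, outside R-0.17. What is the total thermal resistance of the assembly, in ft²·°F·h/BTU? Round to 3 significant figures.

10.7/0.201 = 53.23
1.14 × 1.09 = 1.243
8.02/5.31 = 1.51
0.649/1.83 = 0.3546
R_total = 0.66 + 53.23 + 1.243 + 1.51 + 0.3546 + 0.17 = 57.17 ft²·°F·h/BTU

57.2 ft²·°F·h/BTU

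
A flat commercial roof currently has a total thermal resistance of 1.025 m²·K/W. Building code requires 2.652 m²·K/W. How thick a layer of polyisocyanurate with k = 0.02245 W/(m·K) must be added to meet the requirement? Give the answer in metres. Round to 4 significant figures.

ΔR = 2.652 − 1.025 = 1.627 m²·K/W
L = ΔR × k = 1.627 × 0.02245 = 0.036526 m

0.03653 m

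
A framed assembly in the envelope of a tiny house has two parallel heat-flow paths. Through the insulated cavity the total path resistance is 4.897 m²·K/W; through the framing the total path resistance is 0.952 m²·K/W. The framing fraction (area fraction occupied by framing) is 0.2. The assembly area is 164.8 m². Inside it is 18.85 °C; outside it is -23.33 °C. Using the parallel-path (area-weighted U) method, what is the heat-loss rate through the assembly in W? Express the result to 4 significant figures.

U_eff = 0.8/4.897 + 0.2/0.952 = 0.16337 + 0.21008 = 0.37345
R_eff = 1/U_eff = 2.6777 m²·K/W
Q = 164.8 × (18.85 − (-23.33)) / 2.6777 = 2595.9 W

2596 W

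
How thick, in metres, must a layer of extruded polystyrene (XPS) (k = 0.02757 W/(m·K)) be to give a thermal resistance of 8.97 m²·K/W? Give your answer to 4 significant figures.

0.2473 m

L = R·k = 8.97 × 0.02757 = 0.2473 m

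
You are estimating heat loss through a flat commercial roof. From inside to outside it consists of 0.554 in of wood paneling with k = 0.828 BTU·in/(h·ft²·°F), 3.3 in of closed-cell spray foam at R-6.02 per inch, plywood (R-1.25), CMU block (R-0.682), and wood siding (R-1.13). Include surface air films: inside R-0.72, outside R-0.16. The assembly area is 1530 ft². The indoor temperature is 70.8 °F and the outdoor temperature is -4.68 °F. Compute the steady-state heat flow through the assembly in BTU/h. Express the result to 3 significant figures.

4720 BTU/h

0.554/0.828 = 0.6691
3.3 × 6.02 = 19.87
R_total = 0.72 + 0.6691 + 19.87 + 1.25 + 0.682 + 1.13 + 0.16 = 24.48 ft²·°F·h/BTU
Q = A·ΔT/R = 1530 × (70.8 − (-4.68)) / 24.48 = 4718 BTU/h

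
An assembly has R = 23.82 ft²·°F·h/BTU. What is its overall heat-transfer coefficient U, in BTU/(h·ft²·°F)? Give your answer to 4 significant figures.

U = 1/R = 1/23.82 = 0.041982

0.04198 BTU/(h·ft²·°F)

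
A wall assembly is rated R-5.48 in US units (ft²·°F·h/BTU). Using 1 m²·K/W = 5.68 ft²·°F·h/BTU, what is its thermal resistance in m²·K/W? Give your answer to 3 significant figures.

0.965 m²·K/W

R_SI = 5.48/5.68 = 0.9648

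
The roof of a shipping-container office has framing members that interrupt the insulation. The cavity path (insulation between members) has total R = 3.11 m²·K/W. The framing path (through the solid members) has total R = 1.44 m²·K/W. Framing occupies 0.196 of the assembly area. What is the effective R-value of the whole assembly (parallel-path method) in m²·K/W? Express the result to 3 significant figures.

2.53 m²·K/W

U_eff = 0.804/3.11 + 0.196/1.44 = 0.2585 + 0.1361 = 0.3946
R_eff = 1/U_eff = 2.534 m²·K/W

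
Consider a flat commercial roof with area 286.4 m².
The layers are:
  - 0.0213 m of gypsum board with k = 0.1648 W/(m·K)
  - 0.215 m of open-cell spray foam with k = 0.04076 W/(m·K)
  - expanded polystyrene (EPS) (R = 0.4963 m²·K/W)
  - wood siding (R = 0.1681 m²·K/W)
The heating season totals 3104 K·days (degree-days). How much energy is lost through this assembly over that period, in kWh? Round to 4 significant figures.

0.0213/0.1648 = 0.12925
0.215/0.04076 = 5.2748
R_total = 0.12925 + 5.2748 + 0.4963 + 0.1681 = 6.0684 m²·K/W
E = A × HDD × 24 / R / 1000 = 286.4 × 3104 × 24 / 6.0684 / 1000 = 3515.8 kWh

3516 kWh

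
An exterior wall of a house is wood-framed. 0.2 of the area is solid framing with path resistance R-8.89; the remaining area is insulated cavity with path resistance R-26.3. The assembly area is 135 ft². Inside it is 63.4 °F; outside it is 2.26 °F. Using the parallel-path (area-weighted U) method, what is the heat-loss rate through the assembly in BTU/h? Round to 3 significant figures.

U_eff = 0.8/26.3 + 0.2/8.89 = 0.03042 + 0.0225 = 0.05292
R_eff = 1/U_eff = 18.9 ft²·°F·h/BTU
Q = 135 × (63.4 − 2.26) / 18.9 = 436.8 BTU/h

437 BTU/h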